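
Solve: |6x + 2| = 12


An absolute value equation |expr| = 12 gives two cases:
Case 1: 6x + 2 = 12
  6x = 10, so x = 5/3
Case 2: 6x + 2 = -12
  6x = -14, so x = -7/3

x = -7/3, x = 5/3


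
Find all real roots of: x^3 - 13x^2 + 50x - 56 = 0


Let p(x) = x^3 - 13x^2 + 50x - 56. By the rational root theorem (leading coefficient 1), any rational root is an integer divisor of 56: try ±1, ±2, ... in turn.
Test x = 1: value = -18 ≠ 0.
Test x = -1: value = -120 ≠ 0.
Test x = 2: value = 0 ✓, so (x - 2) is a factor.
Synthetic division by (x - 2): bring down 1; 1(2) - 13 = -11; (-11)(2) + 50 = 28; 28(2) - 56 = 0 → quotient x^2 - 11x + 28, remainder 0.
Solve the quadratic x^2 - 11x + 28 = 0: discriminant = (-11)^2 - 4(1)(28) = 121 - 112 = 9.
sqrt(9) = 3, so x = (11 ± 3)/2: x = 7 or x = 4.

x = 2, x = 4, x = 7


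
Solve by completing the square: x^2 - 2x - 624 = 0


Start: x^2 - 2x - 624 = 0
Move constant: x^2 - 2x = 624
Half of -2 is -1, squared is 1
Add 1 to both sides: x^2 - 2x + 1 = 625
(x - 1)^2 = 625
x - 1 = ±25
x = 1 + 25 = 26 or x = 1 - 25 = -24

x = -24, x = 26


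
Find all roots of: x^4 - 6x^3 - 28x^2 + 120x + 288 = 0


Let p(x) = x^4 - 6x^3 - 28x^2 + 120x + 288. By the rational root theorem (leading coefficient 1), any rational root is an integer divisor of 288: try ±1, ±2, ... in turn.
Test x = 1: value = 375 ≠ 0.
Test x = -1: value = 147 ≠ 0.
Test x = 2: value = 384 ≠ 0.
Test x = -2: value = 0 ✓, so (x + 2) is a factor.
Synthetic division by (x + 2): bring down 1; 1(-2) - 6 = -8; (-8)(-2) - 28 = -12; (-12)(-2) + 120 = 144; 144(-2) + 288 = 0 → quotient x^3 - 8x^2 - 12x + 144, remainder 0.
Continue with the quotient x^3 - 8x^2 - 12x + 144 (candidates must divide 144; re-test x = -2 first in case it repeats).
Test x = -2: value = 128 ≠ 0.
Test x = 3: value = 63 ≠ 0.
Test x = -3: value = 81 ≠ 0.
Test x = 4: value = 32 ≠ 0.
Test x = -4: value = 0 ✓, so (x + 4) is a factor.
Synthetic division by (x + 4): bring down 1; 1(-4) - 8 = -12; (-12)(-4) - 12 = 36; 36(-4) + 144 = 0 → quotient x^2 - 12x + 36, remainder 0.
Solve the quadratic x^2 - 12x + 36 = 0: discriminant = (-12)^2 - 4(1)(36) = 144 - 144 = 0.
Discriminant = 0, so a double root: x = 12/2 = 6.
Collecting all roots found:

x = -4, x = -2, x = 6 (multiplicity 2)


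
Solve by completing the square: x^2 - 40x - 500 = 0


Start: x^2 - 40x - 500 = 0
Move constant: x^2 - 40x = 500
Half of -40 is -20, squared is 400
Add 400 to both sides: x^2 - 40x + 400 = 900
(x - 20)^2 = 900
x - 20 = ±30
x = 20 + 30 = 50 or x = 20 - 30 = -10

x = -10, x = 50


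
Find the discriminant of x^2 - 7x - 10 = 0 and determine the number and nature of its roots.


For ax^2 + bx + c = 0, discriminant D = b^2 - 4ac
Here a = 1, b = -7, c = -10
D = (-7)^2 - 4(1)(-10) = 49 + 40 = 89

D = 89 > 0 but not a perfect square
The equation has 2 distinct real irrational roots.

Discriminant = 89, 2 distinct real irrational roots


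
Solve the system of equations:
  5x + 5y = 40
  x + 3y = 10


Using Cramer's rule:
Determinant D = (5)(3) - (1)(5) = 15 - 5 = 10
Dx = (40)(3) - (10)(5) = 120 - 50 = 70
Dy = (5)(10) - (1)(40) = 50 - 40 = 10
x = Dx/D = 70/10 = 7
y = Dy/D = 10/10 = 1

x = 7, y = 1


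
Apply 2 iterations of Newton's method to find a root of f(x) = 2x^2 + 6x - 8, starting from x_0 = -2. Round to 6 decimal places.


Newton's method: x_(n+1) = x_n - f(x_n)/f'(x_n)
f(x) = 2x^2 + 6x - 8
f'(x) = 4x + 6

Iteration 1:
  f(-2.000000) = -12.000000
  f'(-2.000000) = -2.000000
  x_1 = -2.000000 - (-12.000000)/(-2.000000) = -8.000000

Iteration 2:
  f(-8.000000) = 72.000000
  f'(-8.000000) = -26.000000
  x_2 = -8.000000 - (72.000000)/(-26.000000) = -5.230769

x_2 = -5.230769


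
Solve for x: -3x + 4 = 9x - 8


Starting with: -3x + 4 = 9x - 8
Move all x terms to left: (-3 - 9)x = -8 - 4
Simplify: -12x = -12
Divide both sides by -12: x = 1

x = 1


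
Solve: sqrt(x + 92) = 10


Square both sides: x + 92 = 10^2 = 100
x = 100 - 92 = 8
x = 8
Check: sqrt(1*8 + 92) = sqrt(100) = 10 ✓

x = 8


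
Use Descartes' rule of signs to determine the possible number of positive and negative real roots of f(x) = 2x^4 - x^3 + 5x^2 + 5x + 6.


Descartes' rule of signs:

For positive roots, count sign changes in f(x) = 2x^4 - x^3 + 5x^2 + 5x + 6:
Signs of coefficients: +, -, +, +, +
Number of sign changes: 2
Possible positive real roots: 2, 0

For negative roots, examine f(-x) = 2x^4 + x^3 + 5x^2 - 5x + 6:
Signs of coefficients: +, +, +, -, +
Number of sign changes: 2
Possible negative real roots: 2, 0

Positive roots: 2 or 0; Negative roots: 2 or 0


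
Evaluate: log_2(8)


We need the exponent such that 2^? = 8
2^3 = 8
Therefore log_2(8) = 3

3


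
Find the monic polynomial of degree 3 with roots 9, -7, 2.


A monic polynomial with roots 9, -7, 2 is:
p(x) = (x - 9)(x + 7)(x - 2)
After multiplying by (x - 9): x - 9
After multiplying by (x + 7): x^2 - 2x - 63
After multiplying by (x - 2): x^3 - 4x^2 - 59x + 126

x^3 - 4x^2 - 59x + 126


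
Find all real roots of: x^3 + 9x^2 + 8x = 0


The constant term is 0, so x = 0 is a root. Factor out x:
  x(x^2 + 9x + 8) = 0
Solve the quadratic x^2 + 9x + 8 = 0: discriminant = 9^2 - 4(1)(8) = 81 - 32 = 49.
sqrt(49) = 7, so x = (-9 ± 7)/2: x = -1 or x = -8.

x = -8, x = -1, x = 0


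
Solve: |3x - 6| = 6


An absolute value equation |expr| = 6 gives two cases:
Case 1: 3x - 6 = 6
  3x = 12, so x = 4
Case 2: 3x - 6 = -6
  3x = 0, so x = 0

x = 0, x = 4


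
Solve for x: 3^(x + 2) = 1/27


Express both sides with the same base.
1/27 = 3^(-3)
Since the bases match, equate exponents: x + 2 = -3
So x = -3 - (2) = -5

x = -5


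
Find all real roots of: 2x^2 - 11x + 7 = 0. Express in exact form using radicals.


Using the quadratic formula: x = (-b ± sqrt(b^2 - 4ac)) / (2a)
Here a = 2, b = -11, c = 7
Discriminant = b^2 - 4ac = (-11)^2 - 4(2)(7) = 121 - 56 = 65
Since discriminant = 65 > 0, there are two real roots.
x = (11 ± sqrt(65)) / 4
Numerically: x ≈ 4.7656 or x ≈ 0.7344

x = (11 + sqrt(65)) / 4 or x = (11 - sqrt(65)) / 4


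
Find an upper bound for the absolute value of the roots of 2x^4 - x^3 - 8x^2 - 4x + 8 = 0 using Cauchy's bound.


Cauchy's bound: all roots r satisfy |r| <= 1 + max(|a_i/a_n|) for i = 0,...,n-1
where a_n is the leading coefficient.

Coefficients: [2, -1, -8, -4, 8]
Leading coefficient a_n = 2
Ratios |a_i/a_n|: 1/2, 4, 2, 4
Maximum ratio: 4
Cauchy's bound: |r| <= 1 + 4 = 5

Upper bound = 5


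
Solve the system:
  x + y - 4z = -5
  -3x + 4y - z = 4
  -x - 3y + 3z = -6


Using Cramer's rule. Expand each determinant along the first row.
D  = 1*[4*3 - (-1)*(-3)] - 1*[(-3)*3 - (-1)*(-1)] + (-4)*[(-3)*(-3) - 4*(-1)]
  = 1*(9) - 1*(-10) + (-4)*(13) = -33
Dx = (-5)*[4*3 - (-1)*(-3)] - 1*[4*3 - (-1)*(-6)] + (-4)*[4*(-3) - 4*(-6)]
  = (-5)*(9) - 1*(6) + (-4)*(12) = -99
Dy = 1*[4*3 - (-1)*(-6)] - (-5)*[(-3)*3 - (-1)*(-1)] + (-4)*[(-3)*(-6) - 4*(-1)]
  = 1*(6) - (-5)*(-10) + (-4)*(22) = -132
Dz = 1*[4*(-6) - 4*(-3)] - 1*[(-3)*(-6) - 4*(-1)] + (-5)*[(-3)*(-3) - 4*(-1)]
  = 1*(-12) - 1*(22) + (-5)*(13) = -99
x = Dx/D = -99/-33 = 3, y = Dy/D = -132/-33 = 4, z = Dz/D = -99/-33 = 3
Check eq1: (1)(3) + (1)(4) + (-4)(3) = -5 = -5 ✓
Check eq2: (-3)(3) + (4)(4) + (-1)(3) = 4 = 4 ✓
Check eq3: (-1)(3) + (-3)(4) + (3)(3) = -6 = -6 ✓

x = 3, y = 4, z = 3


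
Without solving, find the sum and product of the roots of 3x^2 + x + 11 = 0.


By Vieta's formulas for ax^2 + bx + c = 0:
  Sum of roots = -b/a
  Product of roots = c/a

Here a = 3, b = 1, c = 11
Sum = -(1)/3 = -1/3
Product = 11/3 = 11/3

Sum = -1/3, Product = 11/3


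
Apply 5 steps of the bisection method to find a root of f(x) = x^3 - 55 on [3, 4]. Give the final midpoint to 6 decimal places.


f(x) = x^3 - 55
f(3) = -28 < 0
f(4) = 9 > 0

Step 1: midpoint = (3.000000 + 4.000000)/2 = 3.500000
  f(3.500000) = -12.125000
  f(mid) < 0, so root is in [3.500000, 4.000000]

Step 2: midpoint = (3.500000 + 4.000000)/2 = 3.750000
  f(3.750000) = -2.265625
  f(mid) < 0, so root is in [3.750000, 4.000000]

Step 3: midpoint = (3.750000 + 4.000000)/2 = 3.875000
  f(3.875000) = 3.185547
  f(mid) > 0, so root is in [3.750000, 3.875000]

Step 4: midpoint = (3.750000 + 3.875000)/2 = 3.812500
  f(3.812500) = 0.415283
  f(mid) > 0, so root is in [3.750000, 3.812500]

Step 5: midpoint = (3.750000 + 3.812500)/2 = 3.781250
  f(3.781250) = -0.936249
  f(mid) < 0, so root is in [3.781250, 3.812500]

midpoint = 3.781250


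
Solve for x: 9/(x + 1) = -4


Multiply both sides by (x + 1): 9 = -4(x + 1)
Distribute: 9 = -4x - 4
-4x = 9 + 4 = 13
x = -13/4

x = -13/4


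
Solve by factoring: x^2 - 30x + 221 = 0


We need two numbers that multiply to 221 and add to -30.
Those numbers are -17 and -13 (since (-17) * (-13) = 221 and (-17) + (-13) = -30).
So x^2 - 30x + 221 = (x - 17)(x - 13) = 0
Setting each factor to zero: x = 17 or x = 13

x = 13, x = 17


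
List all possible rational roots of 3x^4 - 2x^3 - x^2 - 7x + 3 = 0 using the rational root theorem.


Rational root theorem: possible roots are ±p/q where:
  p divides the constant term (3): p ∈ {1, 3}
  q divides the leading coefficient (3): q ∈ {1, 3}

All possible rational roots: -3, -1, -1/3, 1/3, 1, 3

-3, -1, -1/3, 1/3, 1, 3


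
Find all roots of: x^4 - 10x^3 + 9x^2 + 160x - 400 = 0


Let p(x) = x^4 - 10x^3 + 9x^2 + 160x - 400. By the rational root theorem (leading coefficient 1), any rational root is an integer divisor of 400: try ±1, ±2, ... in turn.
Test x = 1: value = -240 ≠ 0.
Test x = -1: value = -540 ≠ 0.
Test x = 2: value = -108 ≠ 0.
Test x = -2: value = -588 ≠ 0.
Test x = 4: value = 0 ✓, so (x - 4) is a factor.
Synthetic division by (x - 4): bring down 1; 1(4) - 10 = -6; (-6)(4) + 9 = -15; (-15)(4) + 160 = 100; 100(4) - 400 = 0 → quotient x^3 - 6x^2 - 15x + 100, remainder 0.
Continue with the quotient x^3 - 6x^2 - 15x + 100 (candidates must divide 100; re-test x = 4 first in case it repeats).
Test x = 4: value = 8 ≠ 0.
Test x = -4: value = 0 ✓, so (x + 4) is a factor.
Synthetic division by (x + 4): bring down 1; 1(-4) - 6 = -10; (-10)(-4) - 15 = 25; 25(-4) + 100 = 0 → quotient x^2 - 10x + 25, remainder 0.
Solve the quadratic x^2 - 10x + 25 = 0: discriminant = (-10)^2 - 4(1)(25) = 100 - 100 = 0.
Discriminant = 0, so a double root: x = 10/2 = 5.
Collecting all roots found:

x = -4, x = 4, x = 5 (multiplicity 2)


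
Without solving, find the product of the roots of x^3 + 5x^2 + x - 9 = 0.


By Vieta's formulas for x^3 + bx^2 + cx + d = 0:
  r1 + r2 + r3 = -b/a = -5
  r1*r2 + r1*r3 + r2*r3 = c/a = 1
  r1*r2*r3 = -d/a = 9


Product = 9


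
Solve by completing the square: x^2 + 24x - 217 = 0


Start: x^2 + 24x - 217 = 0
Move constant: x^2 + 24x = 217
Half of 24 is 12, squared is 144
Add 144 to both sides: x^2 + 24x + 144 = 361
(x + 12)^2 = 361
x + 12 = ±19
x = -12 + 19 = 7 or x = -12 - 19 = -31

x = -31, x = 7


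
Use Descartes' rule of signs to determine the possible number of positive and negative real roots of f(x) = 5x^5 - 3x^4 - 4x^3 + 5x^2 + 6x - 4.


Descartes' rule of signs:

For positive roots, count sign changes in f(x) = 5x^5 - 3x^4 - 4x^3 + 5x^2 + 6x - 4:
Signs of coefficients: +, -, -, +, +, -
Number of sign changes: 3
Possible positive real roots: 3, 1

For negative roots, examine f(-x) = -5x^5 - 3x^4 + 4x^3 + 5x^2 - 6x - 4:
Signs of coefficients: -, -, +, +, -, -
Number of sign changes: 2
Possible negative real roots: 2, 0

Positive roots: 3 or 1; Negative roots: 2 or 0


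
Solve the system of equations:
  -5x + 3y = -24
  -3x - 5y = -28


Using Cramer's rule:
Determinant D = (-5)(-5) - (-3)(3) = 25 + 9 = 34
Dx = (-24)(-5) - (-28)(3) = 120 + 84 = 204
Dy = (-5)(-28) - (-3)(-24) = 140 - 72 = 68
x = Dx/D = 204/34 = 6
y = Dy/D = 68/34 = 2

x = 6, y = 2


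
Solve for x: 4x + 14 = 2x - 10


Starting with: 4x + 14 = 2x - 10
Move all x terms to left: (4 - 2)x = -10 - 14
Simplify: 2x = -24
Divide both sides by 2: x = -12

x = -12


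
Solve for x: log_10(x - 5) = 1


Convert to exponential form: x - 5 = 10^1 = 10
x = 10 + 5 = 15
Check: log_10(15 - 5) = log_10(10) = log_10(10) = 1 ✓

x = 15


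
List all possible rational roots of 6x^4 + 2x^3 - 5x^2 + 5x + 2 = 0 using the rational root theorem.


Rational root theorem: possible roots are ±p/q where:
  p divides the constant term (2): p ∈ {1, 2}
  q divides the leading coefficient (6): q ∈ {1, 2, 3, 6}

All possible rational roots: -2, -1, -2/3, -1/2, -1/3, -1/6, 1/6, 1/3, 1/2, 2/3, 1, 2

-2, -1, -2/3, -1/2, -1/3, -1/6, 1/6, 1/3, 1/2, 2/3, 1, 2


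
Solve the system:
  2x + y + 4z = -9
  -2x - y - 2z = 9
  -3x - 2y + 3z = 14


Using Cramer's rule. Expand each determinant along the first row.
D  = 2*[(-1)*3 - (-2)*(-2)] - 1*[(-2)*3 - (-2)*(-3)] + 4*[(-2)*(-2) - (-1)*(-3)]
  = 2*(-7) - 1*(-12) + 4*(1) = 2
Dx = (-9)*[(-1)*3 - (-2)*(-2)] - 1*[9*3 - (-2)*14] + 4*[9*(-2) - (-1)*14]
  = (-9)*(-7) - 1*(55) + 4*(-4) = -8
Dy = 2*[9*3 - (-2)*14] - (-9)*[(-2)*3 - (-2)*(-3)] + 4*[(-2)*14 - 9*(-3)]
  = 2*(55) - (-9)*(-12) + 4*(-1) = -2
Dz = 2*[(-1)*14 - 9*(-2)] - 1*[(-2)*14 - 9*(-3)] + (-9)*[(-2)*(-2) - (-1)*(-3)]
  = 2*(4) - 1*(-1) + (-9)*(1) = 0
x = Dx/D = -8/2 = -4, y = Dy/D = -2/2 = -1, z = Dz/D = 0/2 = 0
Check eq1: (2)(-4) + (1)(-1) + (4)(0) = -9 = -9 ✓
Check eq2: (-2)(-4) + (-1)(-1) + (-2)(0) = 9 = 9 ✓
Check eq3: (-3)(-4) + (-2)(-1) + (3)(0) = 14 = 14 ✓

x = -4, y = -1, z = 0


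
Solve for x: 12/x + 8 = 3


Subtract 8 from both sides: 12/x = -5
Multiply both sides by x: 12 = -5 * x
Divide by -5: x = -12/5

x = -12/5


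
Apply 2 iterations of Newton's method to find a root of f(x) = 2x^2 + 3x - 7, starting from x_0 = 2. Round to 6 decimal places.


Newton's method: x_(n+1) = x_n - f(x_n)/f'(x_n)
f(x) = 2x^2 + 3x - 7
f'(x) = 4x + 3

Iteration 1:
  f(2.000000) = 7.000000
  f'(2.000000) = 11.000000
  x_1 = 2.000000 - (7.000000)/(11.000000) = 1.363636

Iteration 2:
  f(1.363636) = 0.809917
  f'(1.363636) = 8.454545
  x_2 = 1.363636 - (0.809917)/(8.454545) = 1.267840

x_2 = 1.267840


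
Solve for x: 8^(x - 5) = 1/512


Express both sides with the same base.
1/512 = 8^(-3)
Since the bases match, equate exponents: x - 5 = -3
So x = -3 - (-5) = 2

x = 2


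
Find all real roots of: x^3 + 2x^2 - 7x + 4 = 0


Let p(x) = x^3 + 2x^2 - 7x + 4. By the rational root theorem (leading coefficient 1), any rational root is an integer divisor of 4: try ±1, ±2, ... in turn.
Test x = 1: value = 0 ✓, so (x - 1) is a factor.
Synthetic division by (x - 1): bring down 1; 1(1) + 2 = 3; 3(1) - 7 = -4; (-4)(1) + 4 = 0 → quotient x^2 + 3x - 4, remainder 0.
Solve the quadratic x^2 + 3x - 4 = 0: discriminant = 3^2 - 4(1)(-4) = 9 + 16 = 25.
sqrt(25) = 5, so x = (-3 ± 5)/2: x = 1 or x = -4.

x = -4, x = 1 (multiplicity 2)


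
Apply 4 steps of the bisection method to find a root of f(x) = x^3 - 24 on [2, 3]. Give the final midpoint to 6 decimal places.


f(x) = x^3 - 24
f(2) = -16 < 0
f(3) = 3 > 0

Step 1: midpoint = (2.000000 + 3.000000)/2 = 2.500000
  f(2.500000) = -8.375000
  f(mid) < 0, so root is in [2.500000, 3.000000]

Step 2: midpoint = (2.500000 + 3.000000)/2 = 2.750000
  f(2.750000) = -3.203125
  f(mid) < 0, so root is in [2.750000, 3.000000]

Step 3: midpoint = (2.750000 + 3.000000)/2 = 2.875000
  f(2.875000) = -0.236328
  f(mid) < 0, so root is in [2.875000, 3.000000]

Step 4: midpoint = (2.875000 + 3.000000)/2 = 2.937500
  f(2.937500) = 1.347412
  f(mid) > 0, so root is in [2.875000, 2.937500]

midpoint = 2.937500


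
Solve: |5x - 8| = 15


An absolute value equation |expr| = 15 gives two cases:
Case 1: 5x - 8 = 15
  5x = 23, so x = 23/5
Case 2: 5x - 8 = -15
  5x = -7, so x = -7/5

x = -7/5, x = 23/5


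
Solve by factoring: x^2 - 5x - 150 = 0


We need two numbers that multiply to -150 and add to -5.
Those numbers are -15 and 10 (since (-15) * 10 = -150 and (-15) + 10 = -5).
So x^2 - 5x - 150 = (x - 15)(x + 10) = 0
Setting each factor to zero: x = 15 or x = -10

x = -10, x = 15


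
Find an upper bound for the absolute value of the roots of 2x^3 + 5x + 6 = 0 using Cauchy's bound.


Cauchy's bound: all roots r satisfy |r| <= 1 + max(|a_i/a_n|) for i = 0,...,n-1
where a_n is the leading coefficient.

Coefficients: [2, 0, 5, 6]
Leading coefficient a_n = 2
Ratios |a_i/a_n|: 0, 5/2, 3
Maximum ratio: 3
Cauchy's bound: |r| <= 1 + 3 = 4

Upper bound = 4


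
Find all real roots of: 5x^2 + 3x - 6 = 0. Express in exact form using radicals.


Using the quadratic formula: x = (-b ± sqrt(b^2 - 4ac)) / (2a)
Here a = 5, b = 3, c = -6
Discriminant = b^2 - 4ac = 3^2 - 4(5)(-6) = 9 + 120 = 129
Since discriminant = 129 > 0, there are two real roots.
x = (-3 ± sqrt(129)) / 10
Numerically: x ≈ 0.8358 or x ≈ -1.4358

x = (-3 + sqrt(129)) / 10 or x = (-3 - sqrt(129)) / 10


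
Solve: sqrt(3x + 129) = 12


Square both sides: 3x + 129 = 12^2 = 144
3x = 144 - 129 = 15
x = 5
Check: sqrt(3*5 + 129) = sqrt(144) = 12 ✓

x = 5


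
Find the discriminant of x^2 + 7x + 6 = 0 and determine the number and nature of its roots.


For ax^2 + bx + c = 0, discriminant D = b^2 - 4ac
Here a = 1, b = 7, c = 6
D = (7)^2 - 4(1)(6) = 49 - 24 = 25

D = 25 > 0 and is a perfect square (sqrt = 5)
The equation has 2 distinct real rational roots.

Discriminant = 25, 2 distinct real rational roots


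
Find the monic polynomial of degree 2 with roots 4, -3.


A monic polynomial with roots 4, -3 is:
p(x) = (x - 4)(x + 3)
After multiplying by (x - 4): x - 4
After multiplying by (x + 3): x^2 - x - 12

x^2 - x - 12


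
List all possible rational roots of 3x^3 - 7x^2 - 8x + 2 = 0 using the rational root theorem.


Rational root theorem: possible roots are ±p/q where:
  p divides the constant term (2): p ∈ {1, 2}
  q divides the leading coefficient (3): q ∈ {1, 3}

All possible rational roots: -2, -1, -2/3, -1/3, 1/3, 2/3, 1, 2

-2, -1, -2/3, -1/3, 1/3, 2/3, 1, 2


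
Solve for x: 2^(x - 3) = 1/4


Express both sides with the same base.
1/4 = 2^(-2)
Since the bases match, equate exponents: x - 3 = -2
So x = -2 - (-3) = 1

x = 1


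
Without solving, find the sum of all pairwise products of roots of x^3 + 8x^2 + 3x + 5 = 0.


By Vieta's formulas for x^3 + bx^2 + cx + d = 0:
  r1 + r2 + r3 = -b/a = -8
  r1*r2 + r1*r3 + r2*r3 = c/a = 3
  r1*r2*r3 = -d/a = -5


Sum of pairwise products = 3


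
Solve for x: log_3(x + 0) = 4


Convert to exponential form: x + 0 = 3^4 = 81
x = 81 - 0 = 81
Check: log_3(81 + 0) = log_3(81) = log_3(81) = 4 ✓

x = 81


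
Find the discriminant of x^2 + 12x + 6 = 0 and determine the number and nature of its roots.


For ax^2 + bx + c = 0, discriminant D = b^2 - 4ac
Here a = 1, b = 12, c = 6
D = (12)^2 - 4(1)(6) = 144 - 24 = 120

D = 120 > 0 but not a perfect square
The equation has 2 distinct real irrational roots.

Discriminant = 120, 2 distinct real irrational roots


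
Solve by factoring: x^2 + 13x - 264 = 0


We need two numbers that multiply to -264 and add to 13.
Those numbers are 24 and -11 (since 24 * (-11) = -264 and 24 + (-11) = 13).
So x^2 + 13x - 264 = (x + 24)(x - 11) = 0
Setting each factor to zero: x = -24 or x = 11

x = -24, x = 11


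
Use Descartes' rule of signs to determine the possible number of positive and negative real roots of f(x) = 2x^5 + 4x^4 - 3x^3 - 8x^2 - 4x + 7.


Descartes' rule of signs:

For positive roots, count sign changes in f(x) = 2x^5 + 4x^4 - 3x^3 - 8x^2 - 4x + 7:
Signs of coefficients: +, +, -, -, -, +
Number of sign changes: 2
Possible positive real roots: 2, 0

For negative roots, examine f(-x) = -2x^5 + 4x^4 + 3x^3 - 8x^2 + 4x + 7:
Signs of coefficients: -, +, +, -, +, +
Number of sign changes: 3
Possible negative real roots: 3, 1

Positive roots: 2 or 0; Negative roots: 3 or 1


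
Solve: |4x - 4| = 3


An absolute value equation |expr| = 3 gives two cases:
Case 1: 4x - 4 = 3
  4x = 7, so x = 7/4
Case 2: 4x - 4 = -3
  4x = 1, so x = 1/4

x = 1/4, x = 7/4


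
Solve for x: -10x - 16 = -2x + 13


Starting with: -10x - 16 = -2x + 13
Move all x terms to left: (-10 + 2)x = 13 + 16
Simplify: -8x = 29
Divide both sides by -8: x = -29/8

x = -29/8


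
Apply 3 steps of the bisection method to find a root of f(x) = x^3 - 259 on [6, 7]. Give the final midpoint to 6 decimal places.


f(x) = x^3 - 259
f(6) = -43 < 0
f(7) = 84 > 0

Step 1: midpoint = (6.000000 + 7.000000)/2 = 6.500000
  f(6.500000) = 15.625000
  f(mid) > 0, so root is in [6.000000, 6.500000]

Step 2: midpoint = (6.000000 + 6.500000)/2 = 6.250000
  f(6.250000) = -14.859375
  f(mid) < 0, so root is in [6.250000, 6.500000]

Step 3: midpoint = (6.250000 + 6.500000)/2 = 6.375000
  f(6.375000) = 0.083984
  f(mid) > 0, so root is in [6.250000, 6.375000]

midpoint = 6.375000


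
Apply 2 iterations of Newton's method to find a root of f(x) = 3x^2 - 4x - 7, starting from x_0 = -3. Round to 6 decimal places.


Newton's method: x_(n+1) = x_n - f(x_n)/f'(x_n)
f(x) = 3x^2 - 4x - 7
f'(x) = 6x - 4

Iteration 1:
  f(-3.000000) = 32.000000
  f'(-3.000000) = -22.000000
  x_1 = -3.000000 - (32.000000)/(-22.000000) = -1.545455

Iteration 2:
  f(-1.545455) = 6.347107
  f'(-1.545455) = -13.272727
  x_2 = -1.545455 - (6.347107)/(-13.272727) = -1.067248

x_2 = -1.067248


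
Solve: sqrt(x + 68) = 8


Square both sides: x + 68 = 8^2 = 64
x = 64 - 68 = -4
x = -4
Check: sqrt(1*(-4) + 68) = sqrt(64) = 8 ✓

x = -4


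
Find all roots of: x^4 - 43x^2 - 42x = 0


The constant term is 0, so x = 0 is a root. Factor out x:
  x^3 - 43x - 42 = 0
Let p(x) = x^3 - 43x - 42. By the rational root theorem (leading coefficient 1), any rational root is an integer divisor of 42: try ±1, ±2, ... in turn.
Test x = 1: value = -84 ≠ 0.
Test x = -1: value = 0 ✓, so (x + 1) is a factor.
Synthetic division by (x + 1): bring down 1; 1(-1) + 0 = -1; (-1)(-1) - 43 = -42; (-42)(-1) - 42 = 0 → quotient x^2 - x - 42, remainder 0.
Solve the quadratic x^2 - x - 42 = 0: discriminant = (-1)^2 - 4(1)(-42) = 1 + 168 = 169.
sqrt(169) = 13, so x = (1 ± 13)/2: x = 7 or x = -6.
Collecting all roots found:

x = -6, x = -1, x = 0, x = 7


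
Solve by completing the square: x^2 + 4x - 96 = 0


Start: x^2 + 4x - 96 = 0
Move constant: x^2 + 4x = 96
Half of 4 is 2, squared is 4
Add 4 to both sides: x^2 + 4x + 4 = 100
(x + 2)^2 = 100
x + 2 = ±10
x = -2 + 10 = 8 or x = -2 - 10 = -12

x = -12, x = 8


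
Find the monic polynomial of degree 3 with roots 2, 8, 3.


A monic polynomial with roots 2, 8, 3 is:
p(x) = (x - 2)(x - 8)(x - 3)
After multiplying by (x - 2): x - 2
After multiplying by (x - 8): x^2 - 10x + 16
After multiplying by (x - 3): x^3 - 13x^2 + 46x - 48

x^3 - 13x^2 + 46x - 48


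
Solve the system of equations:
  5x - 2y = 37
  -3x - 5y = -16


Using Cramer's rule:
Determinant D = (5)(-5) - (-3)(-2) = -25 - 6 = -31
Dx = (37)(-5) - (-16)(-2) = -185 - 32 = -217
Dy = (5)(-16) - (-3)(37) = -80 + 111 = 31
x = Dx/D = -217/-31 = 7
y = Dy/D = 31/-31 = -1

x = 7, y = -1


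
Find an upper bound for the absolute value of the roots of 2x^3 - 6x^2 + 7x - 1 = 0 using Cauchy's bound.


Cauchy's bound: all roots r satisfy |r| <= 1 + max(|a_i/a_n|) for i = 0,...,n-1
where a_n is the leading coefficient.

Coefficients: [2, -6, 7, -1]
Leading coefficient a_n = 2
Ratios |a_i/a_n|: 3, 7/2, 1/2
Maximum ratio: 7/2
Cauchy's bound: |r| <= 1 + 7/2 = 9/2

Upper bound = 9/2


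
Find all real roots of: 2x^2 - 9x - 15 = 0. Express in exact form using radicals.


Using the quadratic formula: x = (-b ± sqrt(b^2 - 4ac)) / (2a)
Here a = 2, b = -9, c = -15
Discriminant = b^2 - 4ac = (-9)^2 - 4(2)(-15) = 81 + 120 = 201
Since discriminant = 201 > 0, there are two real roots.
x = (9 ± sqrt(201)) / 4
Numerically: x ≈ 5.7944 or x ≈ -1.2944

x = (9 + sqrt(201)) / 4 or x = (9 - sqrt(201)) / 4


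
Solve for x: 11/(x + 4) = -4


Multiply both sides by (x + 4): 11 = -4(x + 4)
Distribute: 11 = -4x - 16
-4x = 11 + 16 = 27
x = -27/4

x = -27/4


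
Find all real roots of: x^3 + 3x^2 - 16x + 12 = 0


Let p(x) = x^3 + 3x^2 - 16x + 12. By the rational root theorem (leading coefficient 1), any rational root is an integer divisor of 12: try ±1, ±2, ... in turn.
Test x = 1: value = 0 ✓, so (x - 1) is a factor.
Synthetic division by (x - 1): bring down 1; 1(1) + 3 = 4; 4(1) - 16 = -12; (-12)(1) + 12 = 0 → quotient x^2 + 4x - 12, remainder 0.
Solve the quadratic x^2 + 4x - 12 = 0: discriminant = 4^2 - 4(1)(-12) = 16 + 48 = 64.
sqrt(64) = 8, so x = (-4 ± 8)/2: x = 2 or x = -6.

x = -6, x = 1, x = 2


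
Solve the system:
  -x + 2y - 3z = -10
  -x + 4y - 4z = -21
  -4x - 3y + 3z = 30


Using Cramer's rule. Expand each determinant along the first row.
D  = (-1)*[4*3 - (-4)*(-3)] - 2*[(-1)*3 - (-4)*(-4)] + (-3)*[(-1)*(-3) - 4*(-4)]
  = (-1)*(0) - 2*(-19) + (-3)*(19) = -19
Dx = (-10)*[4*3 - (-4)*(-3)] - 2*[(-21)*3 - (-4)*30] + (-3)*[(-21)*(-3) - 4*30]
  = (-10)*(0) - 2*(57) + (-3)*(-57) = 57
Dy = (-1)*[(-21)*3 - (-4)*30] - (-10)*[(-1)*3 - (-4)*(-4)] + (-3)*[(-1)*30 - (-21)*(-4)]
  = (-1)*(57) - (-10)*(-19) + (-3)*(-114) = 95
Dz = (-1)*[4*30 - (-21)*(-3)] - 2*[(-1)*30 - (-21)*(-4)] + (-10)*[(-1)*(-3) - 4*(-4)]
  = (-1)*(57) - 2*(-114) + (-10)*(19) = -19
x = Dx/D = 57/-19 = -3, y = Dy/D = 95/-19 = -5, z = Dz/D = -19/-19 = 1
Check eq1: (-1)(-3) + (2)(-5) + (-3)(1) = -10 = -10 ✓
Check eq2: (-1)(-3) + (4)(-5) + (-4)(1) = -21 = -21 ✓
Check eq3: (-4)(-3) + (-3)(-5) + (3)(1) = 30 = 30 ✓

x = -3, y = -5, z = 1


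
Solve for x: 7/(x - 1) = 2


Multiply both sides by (x - 1): 7 = 2(x - 1)
Distribute: 7 = 2x - 2
2x = 7 + 2 = 9
x = 9/2

x = 9/2


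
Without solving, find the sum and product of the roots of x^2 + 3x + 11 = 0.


By Vieta's formulas for ax^2 + bx + c = 0:
  Sum of roots = -b/a
  Product of roots = c/a

Here a = 1, b = 3, c = 11
Sum = -(3)/1 = -3
Product = 11/1 = 11

Sum = -3, Product = 11


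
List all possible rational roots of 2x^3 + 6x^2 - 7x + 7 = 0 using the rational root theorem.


Rational root theorem: possible roots are ±p/q where:
  p divides the constant term (7): p ∈ {1, 7}
  q divides the leading coefficient (2): q ∈ {1, 2}

All possible rational roots: -7, -7/2, -1, -1/2, 1/2, 1, 7/2, 7

-7, -7/2, -1, -1/2, 1/2, 1, 7/2, 7


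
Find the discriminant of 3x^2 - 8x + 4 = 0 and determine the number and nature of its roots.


For ax^2 + bx + c = 0, discriminant D = b^2 - 4ac
Here a = 3, b = -8, c = 4
D = (-8)^2 - 4(3)(4) = 64 - 48 = 16

D = 16 > 0 and is a perfect square (sqrt = 4)
The equation has 2 distinct real rational roots.

Discriminant = 16, 2 distinct real rational roots


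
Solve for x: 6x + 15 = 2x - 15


Starting with: 6x + 15 = 2x - 15
Move all x terms to left: (6 - 2)x = -15 - 15
Simplify: 4x = -30
Divide both sides by 4: x = -15/2

x = -15/2


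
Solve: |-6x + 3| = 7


An absolute value equation |expr| = 7 gives two cases:
Case 1: -6x + 3 = 7
  -6x = 4, so x = -2/3
Case 2: -6x + 3 = -7
  -6x = -10, so x = 5/3

x = -2/3, x = 5/3


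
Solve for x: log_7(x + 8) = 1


Convert to exponential form: x + 8 = 7^1 = 7
x = 7 - 8 = -1
Check: log_7(-1 + 8) = log_7(7) = log_7(7) = 1 ✓

x = -1


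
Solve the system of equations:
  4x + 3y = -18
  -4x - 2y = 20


Using Cramer's rule:
Determinant D = (4)(-2) - (-4)(3) = -8 + 12 = 4
Dx = (-18)(-2) - (20)(3) = 36 - 60 = -24
Dy = (4)(20) - (-4)(-18) = 80 - 72 = 8
x = Dx/D = -24/4 = -6
y = Dy/D = 8/4 = 2

x = -6, y = 2


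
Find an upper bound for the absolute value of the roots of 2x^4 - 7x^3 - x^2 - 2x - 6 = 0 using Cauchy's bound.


Cauchy's bound: all roots r satisfy |r| <= 1 + max(|a_i/a_n|) for i = 0,...,n-1
where a_n is the leading coefficient.

Coefficients: [2, -7, -1, -2, -6]
Leading coefficient a_n = 2
Ratios |a_i/a_n|: 7/2, 1/2, 1, 3
Maximum ratio: 7/2
Cauchy's bound: |r| <= 1 + 7/2 = 9/2

Upper bound = 9/2


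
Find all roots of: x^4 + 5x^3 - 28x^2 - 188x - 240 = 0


Let p(x) = x^4 + 5x^3 - 28x^2 - 188x - 240. By the rational root theorem (leading coefficient 1), any rational root is an integer divisor of 240: try ±1, ±2, ... in turn.
Test x = 1: value = -450 ≠ 0.
Test x = -1: value = -84 ≠ 0.
Test x = 2: value = -672 ≠ 0.
Test x = -2: value = 0 ✓, so (x + 2) is a factor.
Synthetic division by (x + 2): bring down 1; 1(-2) + 5 = 3; 3(-2) - 28 = -34; (-34)(-2) - 188 = -120; (-120)(-2) - 240 = 0 → quotient x^3 + 3x^2 - 34x - 120, remainder 0.
Continue with the quotient x^3 + 3x^2 - 34x - 120 (candidates must divide 120; re-test x = -2 first in case it repeats).
Test x = -2: value = -48 ≠ 0.
Test x = 3: value = -168 ≠ 0.
Test x = -3: value = -18 ≠ 0.
Test x = 4: value = -144 ≠ 0.
Test x = -4: value = 0 ✓, so (x + 4) is a factor.
Synthetic division by (x + 4): bring down 1; 1(-4) + 3 = -1; (-1)(-4) - 34 = -30; (-30)(-4) - 120 = 0 → quotient x^2 - x - 30, remainder 0.
Solve the quadratic x^2 - x - 30 = 0: discriminant = (-1)^2 - 4(1)(-30) = 1 + 120 = 121.
sqrt(121) = 11, so x = (1 ± 11)/2: x = 6 or x = -5.
Collecting all roots found:

x = -5, x = -4, x = -2, x = 6


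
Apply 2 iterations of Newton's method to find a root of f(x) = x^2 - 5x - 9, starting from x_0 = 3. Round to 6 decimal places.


Newton's method: x_(n+1) = x_n - f(x_n)/f'(x_n)
f(x) = x^2 - 5x - 9
f'(x) = 2x - 5

Iteration 1:
  f(3.000000) = -15.000000
  f'(3.000000) = 1.000000
  x_1 = 3.000000 - (-15.000000)/(1.000000) = 18.000000

Iteration 2:
  f(18.000000) = 225.000000
  f'(18.000000) = 31.000000
  x_2 = 18.000000 - (225.000000)/(31.000000) = 10.741935

x_2 = 10.741935


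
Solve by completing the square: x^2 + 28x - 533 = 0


Start: x^2 + 28x - 533 = 0
Move constant: x^2 + 28x = 533
Half of 28 is 14, squared is 196
Add 196 to both sides: x^2 + 28x + 196 = 729
(x + 14)^2 = 729
x + 14 = ±27
x = -14 + 27 = 13 or x = -14 - 27 = -41

x = -41, x = 13


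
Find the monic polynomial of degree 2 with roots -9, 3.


A monic polynomial with roots -9, 3 is:
p(x) = (x + 9)(x - 3)
After multiplying by (x + 9): x + 9
After multiplying by (x - 3): x^2 + 6x - 27

x^2 + 6x - 27


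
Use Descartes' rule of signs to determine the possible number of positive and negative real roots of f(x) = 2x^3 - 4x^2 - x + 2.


Descartes' rule of signs:

For positive roots, count sign changes in f(x) = 2x^3 - 4x^2 - x + 2:
Signs of coefficients: +, -, -, +
Number of sign changes: 2
Possible positive real roots: 2, 0

For negative roots, examine f(-x) = -2x^3 - 4x^2 + x + 2:
Signs of coefficients: -, -, +, +
Number of sign changes: 1
Possible negative real roots: 1

Positive roots: 2 or 0; Negative roots: 1


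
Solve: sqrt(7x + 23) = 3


Square both sides: 7x + 23 = 3^2 = 9
7x = 9 - 23 = -14
x = -2
Check: sqrt(7*(-2) + 23) = sqrt(9) = 3 ✓

x = -2


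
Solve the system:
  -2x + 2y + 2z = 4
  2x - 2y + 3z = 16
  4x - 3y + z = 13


Using Cramer's rule. Expand each determinant along the first row.
D  = (-2)*[(-2)*1 - 3*(-3)] - 2*[2*1 - 3*4] + 2*[2*(-3) - (-2)*4]
  = (-2)*(7) - 2*(-10) + 2*(2) = 10
Dx = 4*[(-2)*1 - 3*(-3)] - 2*[16*1 - 3*13] + 2*[16*(-3) - (-2)*13]
  = 4*(7) - 2*(-23) + 2*(-22) = 30
Dy = (-2)*[16*1 - 3*13] - 4*[2*1 - 3*4] + 2*[2*13 - 16*4]
  = (-2)*(-23) - 4*(-10) + 2*(-38) = 10
Dz = (-2)*[(-2)*13 - 16*(-3)] - 2*[2*13 - 16*4] + 4*[2*(-3) - (-2)*4]
  = (-2)*(22) - 2*(-38) + 4*(2) = 40
x = Dx/D = 30/10 = 3, y = Dy/D = 10/10 = 1, z = Dz/D = 40/10 = 4
Check eq1: (-2)(3) + (2)(1) + (2)(4) = 4 = 4 ✓
Check eq2: (2)(3) + (-2)(1) + (3)(4) = 16 = 16 ✓
Check eq3: (4)(3) + (-3)(1) + (1)(4) = 13 = 13 ✓

x = 3, y = 1, z = 4


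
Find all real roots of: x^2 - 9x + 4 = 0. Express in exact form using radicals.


Using the quadratic formula: x = (-b ± sqrt(b^2 - 4ac)) / (2a)
Here a = 1, b = -9, c = 4
Discriminant = b^2 - 4ac = (-9)^2 - 4(1)(4) = 81 - 16 = 65
Since discriminant = 65 > 0, there are two real roots.
x = (9 ± sqrt(65)) / 2
Numerically: x ≈ 8.5311 or x ≈ 0.4689

x = (9 + sqrt(65)) / 2 or x = (9 - sqrt(65)) / 2


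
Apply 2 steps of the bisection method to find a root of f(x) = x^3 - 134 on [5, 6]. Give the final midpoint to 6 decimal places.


f(x) = x^3 - 134
f(5) = -9 < 0
f(6) = 82 > 0

Step 1: midpoint = (5.000000 + 6.000000)/2 = 5.500000
  f(5.500000) = 32.375000
  f(mid) > 0, so root is in [5.000000, 5.500000]

Step 2: midpoint = (5.000000 + 5.500000)/2 = 5.250000
  f(5.250000) = 10.703125
  f(mid) > 0, so root is in [5.000000, 5.250000]

midpoint = 5.250000


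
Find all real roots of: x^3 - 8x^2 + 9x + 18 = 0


Let p(x) = x^3 - 8x^2 + 9x + 18. By the rational root theorem (leading coefficient 1), any rational root is an integer divisor of 18: try ±1, ±2, ... in turn.
Test x = 1: value = 20 ≠ 0.
Test x = -1: value = 0 ✓, so (x + 1) is a factor.
Synthetic division by (x + 1): bring down 1; 1(-1) - 8 = -9; (-9)(-1) + 9 = 18; 18(-1) + 18 = 0 → quotient x^2 - 9x + 18, remainder 0.
Solve the quadratic x^2 - 9x + 18 = 0: discriminant = (-9)^2 - 4(1)(18) = 81 - 72 = 9.
sqrt(9) = 3, so x = (9 ± 3)/2: x = 6 or x = 3.

x = -1, x = 3, x = 6


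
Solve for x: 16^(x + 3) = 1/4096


Express both sides with the same base.
1/4096 = 16^(-3)
Since the bases match, equate exponents: x + 3 = -3
So x = -3 - (3) = -6

x = -6


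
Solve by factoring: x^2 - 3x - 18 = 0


We need two numbers that multiply to -18 and add to -3.
Those numbers are 3 and -6 (since 3 * (-6) = -18 and 3 + (-6) = -3).
So x^2 - 3x - 18 = (x + 3)(x - 6) = 0
Setting each factor to zero: x = -3 or x = 6

x = -3, x = 6


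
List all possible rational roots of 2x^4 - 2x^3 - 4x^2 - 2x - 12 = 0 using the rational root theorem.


Rational root theorem: possible roots are ±p/q where:
  p divides the constant term (-12): p ∈ {1, 2, 3, 4, 6, 12}
  q divides the leading coefficient (2): q ∈ {1, 2}

All possible rational roots: -12, -6, -4, -3, -2, -3/2, -1, -1/2, 1/2, 1, 3/2, 2, 3, 4, 6, 12

-12, -6, -4, -3, -2, -3/2, -1, -1/2, 1/2, 1, 3/2, 2, 3, 4, 6, 12


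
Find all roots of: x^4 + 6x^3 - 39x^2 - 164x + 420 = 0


Let p(x) = x^4 + 6x^3 - 39x^2 - 164x + 420. By the rational root theorem (leading coefficient 1), any rational root is an integer divisor of 420: try ±1, ±2, ... in turn.
Test x = 1: value = 224 ≠ 0.
Test x = -1: value = 540 ≠ 0.
Test x = 2: value = 0 ✓, so (x - 2) is a factor.
Synthetic division by (x - 2): bring down 1; 1(2) + 6 = 8; 8(2) - 39 = -23; (-23)(2) - 164 = -210; (-210)(2) + 420 = 0 → quotient x^3 + 8x^2 - 23x - 210, remainder 0.
Continue with the quotient x^3 + 8x^2 - 23x - 210 (candidates must divide 210; re-test x = 2 first in case it repeats).
Test x = 2: value = -216 ≠ 0.
Test x = -2: value = -140 ≠ 0.
Test x = 3: value = -180 ≠ 0.
Test x = -3: value = -96 ≠ 0.
Test x = 5: value = 0 ✓, so (x - 5) is a factor.
Synthetic division by (x - 5): bring down 1; 1(5) + 8 = 13; 13(5) - 23 = 42; 42(5) - 210 = 0 → quotient x^2 + 13x + 42, remainder 0.
Solve the quadratic x^2 + 13x + 42 = 0: discriminant = 13^2 - 4(1)(42) = 169 - 168 = 1.
sqrt(1) = 1, so x = (-13 ± 1)/2: x = -6 or x = -7.
Collecting all roots found:

x = -7, x = -6, x = 2, x = 5


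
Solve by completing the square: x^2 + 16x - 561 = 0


Start: x^2 + 16x - 561 = 0
Move constant: x^2 + 16x = 561
Half of 16 is 8, squared is 64
Add 64 to both sides: x^2 + 16x + 64 = 625
(x + 8)^2 = 625
x + 8 = ±25
x = -8 + 25 = 17 or x = -8 - 25 = -33

x = -33, x = 17


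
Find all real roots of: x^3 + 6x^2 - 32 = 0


Let p(x) = x^3 + 6x^2 - 32. By the rational root theorem (leading coefficient 1), any rational root is an integer divisor of 32: try ±1, ±2, ... in turn.
Test x = 1: value = -25 ≠ 0.
Test x = -1: value = -27 ≠ 0.
Test x = 2: value = 0 ✓, so (x - 2) is a factor.
Synthetic division by (x - 2): bring down 1; 1(2) + 6 = 8; 8(2) + 0 = 16; 16(2) - 32 = 0 → quotient x^2 + 8x + 16, remainder 0.
Solve the quadratic x^2 + 8x + 16 = 0: discriminant = 8^2 - 4(1)(16) = 64 - 64 = 0.
Discriminant = 0, so a double root: x = -8/2 = -4.

x = -4 (multiplicity 2), x = 2


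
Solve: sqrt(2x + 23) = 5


Square both sides: 2x + 23 = 5^2 = 25
2x = 25 - 23 = 2
x = 1
Check: sqrt(2*1 + 23) = sqrt(25) = 5 ✓

x = 1


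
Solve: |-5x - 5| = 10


An absolute value equation |expr| = 10 gives two cases:
Case 1: -5x - 5 = 10
  -5x = 15, so x = -3
Case 2: -5x - 5 = -10
  -5x = -5, so x = 1

x = -3, x = 1


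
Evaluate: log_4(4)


We need the exponent such that 4^? = 4
4^1 = 4
Therefore log_4(4) = 1

1


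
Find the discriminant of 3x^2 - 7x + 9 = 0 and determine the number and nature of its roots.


For ax^2 + bx + c = 0, discriminant D = b^2 - 4ac
Here a = 3, b = -7, c = 9
D = (-7)^2 - 4(3)(9) = 49 - 108 = -59

D = -59 < 0
The equation has no real roots (2 complex conjugate roots).

Discriminant = -59, no real roots (2 complex conjugate roots)


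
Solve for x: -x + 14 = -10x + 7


Starting with: -x + 14 = -10x + 7
Move all x terms to left: (-1 + 10)x = 7 - 14
Simplify: 9x = -7
Divide both sides by 9: x = -7/9

x = -7/9


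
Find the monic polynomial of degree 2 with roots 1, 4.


A monic polynomial with roots 1, 4 is:
p(x) = (x - 1)(x - 4)
After multiplying by (x - 1): x - 1
After multiplying by (x - 4): x^2 - 5x + 4

x^2 - 5x + 4


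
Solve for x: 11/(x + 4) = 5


Multiply both sides by (x + 4): 11 = 5(x + 4)
Distribute: 11 = 5x + 20
5x = 11 - 20 = -9
x = -9/5

x = -9/5


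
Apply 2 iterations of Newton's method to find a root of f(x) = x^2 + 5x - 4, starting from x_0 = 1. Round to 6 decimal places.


Newton's method: x_(n+1) = x_n - f(x_n)/f'(x_n)
f(x) = x^2 + 5x - 4
f'(x) = 2x + 5

Iteration 1:
  f(1.000000) = 2.000000
  f'(1.000000) = 7.000000
  x_1 = 1.000000 - (2.000000)/(7.000000) = 0.714286

Iteration 2:
  f(0.714286) = 0.081633
  f'(0.714286) = 6.428571
  x_2 = 0.714286 - (0.081633)/(6.428571) = 0.701587

x_2 = 0.701587


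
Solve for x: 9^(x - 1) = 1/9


Express both sides with the same base.
1/9 = 9^(-1)
Since the bases match, equate exponents: x - 1 = -1
So x = -1 - (-1) = 0

x = 0


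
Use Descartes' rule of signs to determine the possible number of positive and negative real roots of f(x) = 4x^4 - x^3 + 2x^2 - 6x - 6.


Descartes' rule of signs:

For positive roots, count sign changes in f(x) = 4x^4 - x^3 + 2x^2 - 6x - 6:
Signs of coefficients: +, -, +, -, -
Number of sign changes: 3
Possible positive real roots: 3, 1

For negative roots, examine f(-x) = 4x^4 + x^3 + 2x^2 + 6x - 6:
Signs of coefficients: +, +, +, +, -
Number of sign changes: 1
Possible negative real roots: 1

Positive roots: 3 or 1; Negative roots: 1


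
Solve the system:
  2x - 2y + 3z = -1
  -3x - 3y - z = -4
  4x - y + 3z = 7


Using Cramer's rule. Expand each determinant along the first row.
D  = 2*[(-3)*3 - (-1)*(-1)] - (-2)*[(-3)*3 - (-1)*4] + 3*[(-3)*(-1) - (-3)*4]
  = 2*(-10) - (-2)*(-5) + 3*(15) = 15
Dx = (-1)*[(-3)*3 - (-1)*(-1)] - (-2)*[(-4)*3 - (-1)*7] + 3*[(-4)*(-1) - (-3)*7]
  = (-1)*(-10) - (-2)*(-5) + 3*(25) = 75
Dy = 2*[(-4)*3 - (-1)*7] - (-1)*[(-3)*3 - (-1)*4] + 3*[(-3)*7 - (-4)*4]
  = 2*(-5) - (-1)*(-5) + 3*(-5) = -30
Dz = 2*[(-3)*7 - (-4)*(-1)] - (-2)*[(-3)*7 - (-4)*4] + (-1)*[(-3)*(-1) - (-3)*4]
  = 2*(-25) - (-2)*(-5) + (-1)*(15) = -75
x = Dx/D = 75/15 = 5, y = Dy/D = -30/15 = -2, z = Dz/D = -75/15 = -5
Check eq1: (2)(5) + (-2)(-2) + (3)(-5) = -1 = -1 ✓
Check eq2: (-3)(5) + (-3)(-2) + (-1)(-5) = -4 = -4 ✓
Check eq3: (4)(5) + (-1)(-2) + (3)(-5) = 7 = 7 ✓

x = 5, y = -2, z = -5


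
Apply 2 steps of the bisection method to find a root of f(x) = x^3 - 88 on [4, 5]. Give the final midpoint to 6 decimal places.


f(x) = x^3 - 88
f(4) = -24 < 0
f(5) = 37 > 0

Step 1: midpoint = (4.000000 + 5.000000)/2 = 4.500000
  f(4.500000) = 3.125000
  f(mid) > 0, so root is in [4.000000, 4.500000]

Step 2: midpoint = (4.000000 + 4.500000)/2 = 4.250000
  f(4.250000) = -11.234375
  f(mid) < 0, so root is in [4.250000, 4.500000]

midpoint = 4.250000


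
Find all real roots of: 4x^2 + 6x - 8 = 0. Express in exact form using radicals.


Using the quadratic formula: x = (-b ± sqrt(b^2 - 4ac)) / (2a)
Here a = 4, b = 6, c = -8
Discriminant = b^2 - 4ac = 6^2 - 4(4)(-8) = 36 + 128 = 164
Since discriminant = 164 > 0, there are two real roots.
x = (-6 ± 2*sqrt(41)) / 8
Simplifying: x = (-3 ± sqrt(41)) / 4
Numerically: x ≈ 0.8508 or x ≈ -2.3508

x = (-3 + sqrt(41)) / 4 or x = (-3 - sqrt(41)) / 4
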